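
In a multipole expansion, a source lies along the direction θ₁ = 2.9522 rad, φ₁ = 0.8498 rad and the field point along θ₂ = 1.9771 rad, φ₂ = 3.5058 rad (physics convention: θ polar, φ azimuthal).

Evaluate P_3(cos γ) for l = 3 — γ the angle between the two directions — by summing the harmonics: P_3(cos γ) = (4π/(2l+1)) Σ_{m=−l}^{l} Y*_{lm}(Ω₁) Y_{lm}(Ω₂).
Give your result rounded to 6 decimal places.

Term-by-term m-sum for l=3 (normalisation 4π/7 = 1.795196):
  m=-3: Y*=-0.002310+0.001554i  Y=-0.148812+0.287121i  product -0.000102-0.000894i
  m=-2: Y*=+0.004569-0.035280i  Y=-0.254328+0.226878i  product +0.006842+0.010009i
  m=-1: Y*=+0.153540+0.174709i  Y=+0.060755-0.023161i  product +0.013375+0.007058i
  m=+0: Y*=-0.668058-0.000000i  Y=+0.327273+0.000000i  product -0.218637-0.000000i
  m=+1: Y*=-0.153540+0.174709i  Y=-0.060755-0.023161i  product +0.013375-0.007058i
  m=+2: Y*=+0.004569+0.035280i  Y=-0.254328-0.226878i  product +0.006842-0.010009i
  m=+3: Y*=+0.002310+0.001554i  Y=+0.148812+0.287121i  product -0.000102+0.000894i
Accumulated sum -0.178409-0.000000i; after 4π/(2l+1) scaling, -0.320279-0.000000i ⇒ P_3 = -0.320279

-0.320279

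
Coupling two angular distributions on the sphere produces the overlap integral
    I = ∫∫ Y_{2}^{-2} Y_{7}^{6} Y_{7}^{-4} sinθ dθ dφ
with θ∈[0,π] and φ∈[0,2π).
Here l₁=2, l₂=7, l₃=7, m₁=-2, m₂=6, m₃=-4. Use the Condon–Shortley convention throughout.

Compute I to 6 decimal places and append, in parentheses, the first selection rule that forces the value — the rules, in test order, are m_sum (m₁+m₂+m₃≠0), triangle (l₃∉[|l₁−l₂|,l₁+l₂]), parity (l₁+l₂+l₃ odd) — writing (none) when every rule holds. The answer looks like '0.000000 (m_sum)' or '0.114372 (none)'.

-0.106948 (none)

Rules hold: Σm=0, L=16 even, 5≤7≤9.
N = 5·15·15 = 1125
Δ = 2!·2!·12!/17! = 1/185640
Racah Σ t=0..2: t=0:+1/2419200 t=1:−1/518400 t=2:+1/2419200 = -1/907200
⇒ 3j(2 7 7; 0 0 0)² = 56/3315, sgn +1
Racah Σ t=2..2: t=2:+1/159667200 = 1/159667200
⇒ 3j(2 7 7; -2 6 -4)² = 9/1190, sgn -1
4πI² = N·(3j₀)²·(3jₘ)² = 540/3757
I = -1·√(0.143732/4π) = -0.10694768
No selection rule forces the value: the integral is nonzero (none).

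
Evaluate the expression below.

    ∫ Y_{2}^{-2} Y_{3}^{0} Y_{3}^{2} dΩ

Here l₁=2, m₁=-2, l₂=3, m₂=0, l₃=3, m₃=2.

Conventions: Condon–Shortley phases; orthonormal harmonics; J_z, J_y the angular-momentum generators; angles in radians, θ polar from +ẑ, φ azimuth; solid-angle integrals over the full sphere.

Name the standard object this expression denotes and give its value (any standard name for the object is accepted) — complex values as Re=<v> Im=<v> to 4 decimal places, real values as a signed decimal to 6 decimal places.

This is a Gaunt coefficient — the integral of a triple product of spherical harmonics over the sphere.
Rules hold: Σm=0, L=8 even, 1≤3≤5.
N = 5·7·7 = 245
Δ = 2!·2!·4!/9! = 1/3780
Racah Σ t=0..2: t=0:+1/24 t=1:−1/4 t=2:+1/24 = -1/6
⇒ 3j(2 3 3; 0 0 0)² = 4/105, sgn +1
Racah Σ t=2..2: t=2:+1/24 = 1/24
⇒ 3j(2 3 3; -2 0 2)² = 1/21, sgn -1
4πI² = N·(3j₀)²·(3jₘ)² = 4/9
I = -1·√(0.444444/4π) = -0.18806319

Gaunt coefficient, -0.188063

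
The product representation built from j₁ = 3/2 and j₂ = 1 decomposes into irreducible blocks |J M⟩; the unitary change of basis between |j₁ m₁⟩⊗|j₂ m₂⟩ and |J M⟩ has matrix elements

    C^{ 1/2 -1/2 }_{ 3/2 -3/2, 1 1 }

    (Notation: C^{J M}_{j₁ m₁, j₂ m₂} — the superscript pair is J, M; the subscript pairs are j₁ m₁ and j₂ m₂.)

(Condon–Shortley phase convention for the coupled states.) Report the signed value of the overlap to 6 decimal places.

j₁+j₂−J=2  J+j₁−j₂=1  J−j₁+j₂=0  j₁+j₂+J+1=4
(j₁±m₁, j₂±m₂, J±M) = (0,3,2,0,0,1)
P² = 2
sum k=2..2:
  [2] +1/2 = 1/2
S = 1/2
C² = P²·S² = 1/2 ; C = +0.707107

+0.707107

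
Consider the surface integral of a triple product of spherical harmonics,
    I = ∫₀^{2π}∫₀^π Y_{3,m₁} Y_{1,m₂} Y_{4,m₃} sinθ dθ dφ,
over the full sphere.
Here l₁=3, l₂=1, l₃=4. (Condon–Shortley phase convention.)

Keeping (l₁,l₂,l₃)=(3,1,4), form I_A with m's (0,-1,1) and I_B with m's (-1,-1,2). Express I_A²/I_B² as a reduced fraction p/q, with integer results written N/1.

Shared (l₁,l₂,l₃)=(3,1,4): N and (l;000)² cancel in I_A²/I_B².
A: Δ = 0!·6!·2!/9! = 1/252; Racah Σ t=0..0: t=0:+1/72 = 1/72; ⇒ 3j(3 1 4; 0 -1 1)² = 5/126, sgn -1
B: Δ = 0!·6!·2!/9! = 1/252; Racah Σ t=0..0: t=0:+1/96 = 1/96; ⇒ 3j(3 1 4; -1 -1 2)² = 5/84, sgn +1
I_A²/I_B² = (5/126)/(5/84) = 2/3

2/3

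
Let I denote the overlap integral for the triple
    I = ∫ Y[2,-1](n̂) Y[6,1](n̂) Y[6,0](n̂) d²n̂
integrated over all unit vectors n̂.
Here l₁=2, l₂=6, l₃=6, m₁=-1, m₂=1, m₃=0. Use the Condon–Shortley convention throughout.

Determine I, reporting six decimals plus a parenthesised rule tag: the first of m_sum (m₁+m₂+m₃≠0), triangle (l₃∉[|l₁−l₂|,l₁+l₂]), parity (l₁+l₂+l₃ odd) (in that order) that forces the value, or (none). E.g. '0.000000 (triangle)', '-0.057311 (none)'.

m-sum 0 ✓  L=14 even ✓  4≤6≤8 ✓
Π(2lᵢ+1) = 5×13×13 = 845
triangle coeff Δ(2,6,6) = 1/90090
Σ_t [0,2]: t=0:+1/69120 t=1:−1/14400 t=2:+1/69120 = -7/172800
(3j)²=14/715 [(2 6 6; 0 0 0)], sign=-1
Σ_t [1,2]: t=1:−1/34560 t=2:+1/28800 = 1/172800
(3j)²=1/1430 [(2 6 6; -1 1 0)], sign=+1
⇒ 4πI² = 7/605
I = (-1)√(7/605/(4π)) = -0.03034355
No selection rule forces the value: the integral is nonzero (none).

-0.030344 (none)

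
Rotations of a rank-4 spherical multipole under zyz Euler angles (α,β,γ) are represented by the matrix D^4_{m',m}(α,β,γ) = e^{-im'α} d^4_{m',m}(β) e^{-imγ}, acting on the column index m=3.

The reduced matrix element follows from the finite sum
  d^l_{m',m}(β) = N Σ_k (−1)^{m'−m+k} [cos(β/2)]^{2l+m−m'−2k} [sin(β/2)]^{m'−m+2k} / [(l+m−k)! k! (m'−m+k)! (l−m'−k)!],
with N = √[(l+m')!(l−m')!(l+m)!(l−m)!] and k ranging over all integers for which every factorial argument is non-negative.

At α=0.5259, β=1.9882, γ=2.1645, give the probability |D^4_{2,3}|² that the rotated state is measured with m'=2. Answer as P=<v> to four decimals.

D^4_{2,3}(0.5259,1.9882,2.1645) = e^{-i·2·0.5259}·d^4_{2,3}(1.9882)·e^{-i·3·2.1645}. Compute d first:
With c≡cos(β/2)=0.545258 and s≡sin(β/2)=0.838269, N=[720·2·5040·1]^{1/2}=2693.993318
k: max(0,(3)−(2))=1 … min(4+(3),4−(2))=2
  k=1: (−1)^0·2693.9933/(720)·0.5453^7·0.8383^1 = +0.044943
  k=2: (−1)^1·2693.9933/(240)·0.5453^5·0.8383^3 = -0.318672
d^4_{2,3}(1.9882) = +0.044943 -0.318672 = -0.273729
|D^4_{2,3}|² = |d^4_{2,3}(β)|² = (-0.273729)² = 0.074927 (the z-rotation phases have unit modulus)

P=0.0749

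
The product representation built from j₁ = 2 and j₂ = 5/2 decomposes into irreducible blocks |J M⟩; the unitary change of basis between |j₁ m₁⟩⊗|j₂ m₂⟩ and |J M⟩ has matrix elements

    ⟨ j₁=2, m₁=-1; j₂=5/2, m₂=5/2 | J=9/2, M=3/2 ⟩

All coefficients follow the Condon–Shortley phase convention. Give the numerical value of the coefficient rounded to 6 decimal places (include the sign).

j₁+j₂−J=0  J+j₁−j₂=4  J−j₁+j₂=5  j₁+j₂+J+1=10
(j₁±m₁, j₂±m₂, J±M) = (1,3,5,0,6,3)
P² = 172800/7
sum k=0..0:
  [0] +1/720 = 1/720
S = 1/720
C² = P²·S² = 1/21 ; C = +0.218218

+0.218218  (= +√(1/21))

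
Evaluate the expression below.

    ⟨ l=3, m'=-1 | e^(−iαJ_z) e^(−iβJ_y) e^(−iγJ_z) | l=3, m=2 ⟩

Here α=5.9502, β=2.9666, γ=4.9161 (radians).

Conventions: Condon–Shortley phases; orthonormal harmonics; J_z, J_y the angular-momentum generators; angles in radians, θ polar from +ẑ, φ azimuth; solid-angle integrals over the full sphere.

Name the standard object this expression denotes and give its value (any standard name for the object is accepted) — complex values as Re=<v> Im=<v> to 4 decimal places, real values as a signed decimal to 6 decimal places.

This is a Wigner D-matrix element — the rotation-matrix element ⟨l m'| R(α,β,γ) |l m⟩ in the angular-momentum basis.
Split into d^3_{-1,2}(β=2.9666) × two z-phases.
With c≡cos(β/2)=0.087385 and s≡sin(β/2)=0.996175, N=[2·24·120·1]^{1/2}=75.894664
Admissible k: 3..4 (factorial args all ≥0)
  k=3: (−1)^0·75.8947/(12)·0.0874^3·0.9962^3 = +0.004172
  k=4: (−1)^1·75.8947/(24)·0.0874^1·0.9962^5 = -0.271090
d^3_{-1,2}(2.9666) = +0.004172 -0.271090 = -0.266918
D = (+0.945071-0.326866i)·(-0.266918)·(-0.918145+0.396244i) = +0.197037-0.180060i

Wigner D-matrix element, Re=0.1970 Im=-0.1801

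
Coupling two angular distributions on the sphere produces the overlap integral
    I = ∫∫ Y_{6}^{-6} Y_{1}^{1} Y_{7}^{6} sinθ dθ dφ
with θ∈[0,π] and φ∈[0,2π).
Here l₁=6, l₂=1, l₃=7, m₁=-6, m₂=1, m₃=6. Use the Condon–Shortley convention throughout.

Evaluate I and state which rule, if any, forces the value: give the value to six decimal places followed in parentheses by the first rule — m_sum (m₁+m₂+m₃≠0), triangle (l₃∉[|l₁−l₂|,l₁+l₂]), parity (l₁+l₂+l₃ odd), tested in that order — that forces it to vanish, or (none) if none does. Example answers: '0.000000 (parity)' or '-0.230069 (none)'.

Σmᵢ = 1 ≠ 0, so the φ-integral vanishes; I = 0

0.000000 (m_sum)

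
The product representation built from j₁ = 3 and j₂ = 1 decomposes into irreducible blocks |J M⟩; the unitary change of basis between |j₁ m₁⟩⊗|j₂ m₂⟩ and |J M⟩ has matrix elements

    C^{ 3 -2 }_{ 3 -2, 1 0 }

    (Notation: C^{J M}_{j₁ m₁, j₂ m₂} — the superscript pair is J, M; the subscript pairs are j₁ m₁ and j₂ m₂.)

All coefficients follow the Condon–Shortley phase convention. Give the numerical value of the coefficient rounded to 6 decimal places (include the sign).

−√(1/3) = -0.577350

triangle: 1!×5!×1!/8! = 120/40320
(j±m)!: 1!×5!×1!×1!×1!×5! = 14400
prefactor² = (2J+1)×Δ×N² = 300
  k=0: +1/(0!×1!×5!×1!×0!×0!) = 1/120
  k=1: −1/(1!×0!×4!×0!×1!×1!) = -1/24
Σ = -1/30  ⇒  CG² = 300×(-1/30)² = 1/3
CG = −√(1/3) = -0.577350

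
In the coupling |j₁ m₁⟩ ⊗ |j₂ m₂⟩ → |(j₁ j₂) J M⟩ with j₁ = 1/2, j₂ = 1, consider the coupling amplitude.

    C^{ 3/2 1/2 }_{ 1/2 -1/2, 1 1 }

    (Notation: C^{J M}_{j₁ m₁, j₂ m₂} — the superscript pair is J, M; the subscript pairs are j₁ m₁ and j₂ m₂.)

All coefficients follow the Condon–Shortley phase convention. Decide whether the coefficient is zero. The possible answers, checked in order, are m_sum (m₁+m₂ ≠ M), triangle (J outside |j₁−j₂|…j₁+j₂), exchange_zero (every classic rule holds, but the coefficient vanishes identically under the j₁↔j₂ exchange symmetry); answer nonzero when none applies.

m-sum: m₁+m₂ = -1/2+1 = 1/2, M = 1/2  ✓
triangle: |j₁−j₂| = 1/2 ≤ J = 3/2 ≤ j₁+j₂ = 3/2  ✓
exchange: j₁≠j₂ or m₁≠m₂ — the exchange symmetry imposes no constraint here
value check: CG = +√(1/3) = +0.577350 ≠ 0

nonzero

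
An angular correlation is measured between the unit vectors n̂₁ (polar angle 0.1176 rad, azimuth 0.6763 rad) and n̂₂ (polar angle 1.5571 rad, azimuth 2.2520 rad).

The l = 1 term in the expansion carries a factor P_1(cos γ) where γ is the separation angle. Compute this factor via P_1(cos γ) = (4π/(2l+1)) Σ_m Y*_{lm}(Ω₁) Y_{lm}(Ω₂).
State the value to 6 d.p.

0.013026

Term-by-term m-sum for l=1 (normalisation 4π/3 = 4.188790):
  [-1]  conj(Y_{1,-1})(Ω₁) = 0.03161 + 0.02537j ; Y_{1,-1}(Ω₂) = -0.21755 - 0.26836j ; Δ = -0.00007 - 0.01400j
  [+0]  conj(Y_{1,0})(Ω₁) = 0.48523 + 0.00000j ; Y_{1,0}(Ω₂) = 0.00669 + 0.00000j ; Δ = 0.00325 + 0.00000j
  [+1]  conj(Y_{1,1})(Ω₁) = -0.03161 + 0.02537j ; Y_{1,1}(Ω₂) = 0.21755 - 0.26836j ; Δ = -0.00007 + 0.01400j
Total Σ_m = 0.00311 + 0.00000j. Multiply by 4.188790: 0.01303 + 0.00000j. P_1(cos γ) = 0.013026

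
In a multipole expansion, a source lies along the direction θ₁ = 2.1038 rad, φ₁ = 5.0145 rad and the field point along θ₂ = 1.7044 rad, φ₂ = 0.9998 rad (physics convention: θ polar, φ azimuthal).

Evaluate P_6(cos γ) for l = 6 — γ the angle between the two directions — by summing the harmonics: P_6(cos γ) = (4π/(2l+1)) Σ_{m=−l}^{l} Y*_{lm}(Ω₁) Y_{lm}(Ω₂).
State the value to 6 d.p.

Addition theorem: P_6(cos γ) = (4π/13) Σ_m Y*_{lm}(Ω₁) Y_{lm}(Ω₂), m = −6…6:
  term(m=-6) = +0.045348-0.078066i   from Y*(Ω₁)=+0.047233-0.191458i, Y(Ω₂)=+0.439433+0.128450i
  term(m=-5) = +0.029202+0.080789i   from Y*(Ω₁)=-0.402279+0.024263i, Y(Ω₂)=-0.060260-0.204462i
  term(m=-4) = +0.093989+0.034398i   from Y*(Ω₁)=+0.128059+0.337805i, Y(Ω₂)=+0.181255-0.209522i
  term(m=-3) = +0.006944-0.003997i   from Y*(Ω₁)=-0.026624+0.020854i, Y(Ω₂)=-0.234533-0.033575i
  term(m=-2) = +0.013493-0.076127i   from Y*(Ω₁)=+0.287816+0.198695i, Y(Ω₂)=-0.091914-0.201047i
  term(m=-1) = +0.015399+0.018368i   from Y*(Ω₁)=+0.029281-0.093955i, Y(Ω₂)=-0.131635+0.204920i
  term(m=+0) = -0.066500+0.000000i   from Y*(Ω₁)=+0.323393-0.000000i, Y(Ω₂)=-0.205632+0.000000i
  term(m=+1) = +0.015399-0.018368i   from Y*(Ω₁)=-0.029281-0.093955i, Y(Ω₂)=+0.131635+0.204920i
  term(m=+2) = +0.013493+0.076127i   from Y*(Ω₁)=+0.287816-0.198695i, Y(Ω₂)=-0.091914+0.201047i
  term(m=+3) = +0.006944+0.003997i   from Y*(Ω₁)=+0.026624+0.020854i, Y(Ω₂)=+0.234533-0.033575i
  term(m=+4) = +0.093989-0.034398i   from Y*(Ω₁)=+0.128059-0.337805i, Y(Ω₂)=+0.181255+0.209522i
  term(m=+5) = +0.029202-0.080789i   from Y*(Ω₁)=+0.402279+0.024263i, Y(Ω₂)=+0.060260-0.204462i
  term(m=+6) = +0.045348+0.078066i   from Y*(Ω₁)=+0.047233+0.191458i, Y(Ω₂)=+0.439433-0.128450i
Σ over m = +0.342252+0.000000i; ×(4π/13) → +0.330836+0.000000i. Real part: 0.330836

0.330836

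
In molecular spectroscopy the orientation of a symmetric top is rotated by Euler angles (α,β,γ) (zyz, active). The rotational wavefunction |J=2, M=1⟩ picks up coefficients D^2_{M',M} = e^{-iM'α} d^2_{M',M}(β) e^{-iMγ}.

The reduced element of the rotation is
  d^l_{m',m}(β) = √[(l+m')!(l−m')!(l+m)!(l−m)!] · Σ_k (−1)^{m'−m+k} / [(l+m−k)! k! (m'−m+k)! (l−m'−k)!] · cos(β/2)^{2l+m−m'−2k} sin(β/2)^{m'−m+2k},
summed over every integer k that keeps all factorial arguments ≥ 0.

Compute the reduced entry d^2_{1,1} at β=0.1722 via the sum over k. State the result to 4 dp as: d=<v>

d=0.9632

d^2_{1,1}(β=0.1722) via the finite sum:
c=cos(0.172200/2)=0.996296, s=sin(0.172200/2)=0.085994; N=√[6·1·6·1]=6.000000
Admissible k: 0..1 (factorial args all ≥0)
  k=0: (−1)^0·6.0000/(6)·0.9963^4·0.0860^0 = +0.985265
  k=1: (−1)^1·6.0000/(2)·0.9963^2·0.0860^2 = -0.022021
d^2_{1,1}(0.1722) = +0.985265 -0.022021 = +0.963244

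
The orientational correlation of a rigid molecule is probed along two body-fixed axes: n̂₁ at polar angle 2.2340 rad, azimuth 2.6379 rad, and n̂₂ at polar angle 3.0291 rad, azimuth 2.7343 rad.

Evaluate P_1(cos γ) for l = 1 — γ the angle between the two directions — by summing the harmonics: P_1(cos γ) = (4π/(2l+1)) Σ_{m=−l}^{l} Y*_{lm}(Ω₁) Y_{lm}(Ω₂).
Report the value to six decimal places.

0.699803

Summing Y*_{l m}(θ₁,φ₁)·Y_{l m}(θ₂,φ₂) over m ∈ [−1, 1]; prefactor 4π/(2·1+1) = 4.188790:
  m=-1: (-0.238445+0.131409i) × (-0.035611-0.015363i) = +0.010510-0.001016i  (running Σ = +0.010510-0.001016i)
  m=0: (-0.300805-0.000000i) × (-0.485514+0.000000i) = +0.146045+0.000000i  (running Σ = +0.156555-0.001016i)
  m=1: (+0.238445+0.131409i) × (+0.035611-0.015363i) = +0.010510+0.001016i  (running Σ = +0.167066+0.000000i)
Accumulated sum +0.167066+0.000000i; after 4π/(2l+1) scaling, +0.699803+0.000000i ⇒ P_1 = 0.699803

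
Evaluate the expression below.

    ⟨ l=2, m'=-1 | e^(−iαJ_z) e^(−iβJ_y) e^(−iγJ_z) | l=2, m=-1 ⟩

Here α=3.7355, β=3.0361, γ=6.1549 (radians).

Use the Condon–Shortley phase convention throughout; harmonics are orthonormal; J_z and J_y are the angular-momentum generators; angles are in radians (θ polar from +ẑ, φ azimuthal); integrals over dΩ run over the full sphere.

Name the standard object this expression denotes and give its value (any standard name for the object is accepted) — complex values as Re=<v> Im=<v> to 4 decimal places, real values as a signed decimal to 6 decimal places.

This is a Wigner D-matrix element — the rotation-matrix element ⟨l m'| R(α,β,γ) |l m⟩ in the angular-momentum basis.
Split into d^2_{-1,-1}(β=3.0361) × two z-phases.
Half-angle: c=0.052722, s=0.998609. N=√(1·6·1·6)=6.000000
Admissible k: 0..1 (factorial args all ≥0)
  k=0: (−1)^0·6.0000/(6)·0.0527^4·0.9986^0 = +0.000008
  k=1: (−1)^1·6.0000/(2)·0.0527^2·0.9986^2 = -0.008316
d^2_{-1,-1}(3.0361) = +0.000008 -0.008316 = -0.008308
Phases: e^{-i·(-1)·3.7355}=-0.828760-0.559604i, e^{-i·(-1)·6.1549}=+0.991783-0.127934i ⇒ D=+0.007423+0.003730i

Wigner D-matrix element, Re=0.0074 Im=0.0037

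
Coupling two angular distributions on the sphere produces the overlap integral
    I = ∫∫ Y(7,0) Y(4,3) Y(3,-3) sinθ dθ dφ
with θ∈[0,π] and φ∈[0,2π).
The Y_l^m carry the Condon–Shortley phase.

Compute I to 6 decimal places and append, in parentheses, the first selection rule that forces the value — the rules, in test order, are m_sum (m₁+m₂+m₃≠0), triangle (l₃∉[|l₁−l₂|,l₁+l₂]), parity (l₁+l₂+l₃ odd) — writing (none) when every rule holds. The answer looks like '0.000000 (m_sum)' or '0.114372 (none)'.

0.017827 (none)

Checks pass: Σm=0; 14 even; l₃=3∈[3,11].
(2·7+1)(2·4+1)(2·3+1) = 945
Δ: 8! 6! 0! / 15! → 1/45045
sum: t=4:+1/20736 = 1/20736
3j²(7 4 3; 0 0 0) = Δ·Π!·Σ² = 35/1287  (sign -1)
sum: t=7:−1/3628800 = -1/3628800
3j²(7 4 3; 0 3 -3) = Δ·Π!·Σ² = 1/6435  (sign -1)
combine: 4πI² = 945·35/1287·1/6435 = 245/61347
take √, sign +1: I = 0.01782713
No selection rule forces the value: the integral is nonzero (none).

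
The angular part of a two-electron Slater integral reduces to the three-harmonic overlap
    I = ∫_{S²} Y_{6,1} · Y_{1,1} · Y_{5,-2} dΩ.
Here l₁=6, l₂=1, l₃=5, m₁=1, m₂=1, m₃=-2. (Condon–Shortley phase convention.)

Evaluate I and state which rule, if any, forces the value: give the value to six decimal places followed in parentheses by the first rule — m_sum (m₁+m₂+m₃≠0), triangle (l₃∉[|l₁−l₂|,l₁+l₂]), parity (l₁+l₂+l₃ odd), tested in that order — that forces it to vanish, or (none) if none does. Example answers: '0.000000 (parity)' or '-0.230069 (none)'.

-0.129207 (none)

m-sum 0 ✓  L=12 even ✓  5≤5≤7 ✓
Π(2lᵢ+1) = 13×3×11 = 429
triangle coeff Δ(6,1,5) = 1/858
Σ_t [1,1]: t=1:−1/14400 = -1/14400
(3j)²=6/143 [(6 1 5; 0 0 0)], sign=+1
Σ_t [2,2]: t=2:+1/60480 = 1/60480
(3j)²=5/429 [(6 1 5; 1 1 -2)], sign=-1
⇒ 4πI² = 30/143
I = (-1)√(30/143/(4π)) = -0.12920749
No selection rule forces the value: the integral is nonzero (none).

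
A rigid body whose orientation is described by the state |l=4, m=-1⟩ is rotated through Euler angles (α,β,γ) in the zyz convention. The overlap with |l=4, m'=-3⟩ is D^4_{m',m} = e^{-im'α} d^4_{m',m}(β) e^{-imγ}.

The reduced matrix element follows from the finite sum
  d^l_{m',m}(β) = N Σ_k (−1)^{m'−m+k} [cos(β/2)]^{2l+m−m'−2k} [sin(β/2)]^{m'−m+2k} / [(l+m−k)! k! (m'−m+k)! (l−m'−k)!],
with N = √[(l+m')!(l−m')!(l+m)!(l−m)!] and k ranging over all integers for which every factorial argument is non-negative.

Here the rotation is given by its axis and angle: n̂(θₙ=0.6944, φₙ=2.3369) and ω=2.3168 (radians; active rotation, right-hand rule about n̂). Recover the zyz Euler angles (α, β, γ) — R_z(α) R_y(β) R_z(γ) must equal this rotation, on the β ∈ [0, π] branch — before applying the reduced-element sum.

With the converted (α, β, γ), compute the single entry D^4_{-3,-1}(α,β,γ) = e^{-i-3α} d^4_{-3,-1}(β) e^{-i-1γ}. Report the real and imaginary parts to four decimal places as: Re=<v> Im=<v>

Re=0.0842 Im=-0.0502

Axis–angle → zyz. n̂ = (sinθₙcosφₙ, sinθₙsinφₙ, cosθₙ) = (-0.443681, +0.461141, +0.768438), ω = 2.3168.
R = I cosω + sinω [n̂]ₓ + (1−cosω) n̂n̂ᵀ gives
  R = [-0.348251, -0.907809, -0.233676; +0.220883, -0.321730, +0.920706; -0.911006, +0.269022, +0.312563]
β = atan2(√(R₁₃²+R₂₃²), R₃₃) = 1.252906; α = atan2(R₂₃, R₁₃) mod 2π = 1.819349; γ = atan2(R₃₂, −R₃₁) mod 2π = 0.287141
D^4_{-3,-1}(1.8193,1.2529,0.2871) = e^{-i·-3·1.8193}·d^4_{-3,-1}(1.2529)·e^{-i·-1·0.2871}. Compute d first:
Half-angle: c=0.810112, s=0.586275. N=√(1·5040·6·120)=1904.940944
The bounds max(0,m−m')=2 and min(l+m,l−m')=3 give 2 terms
  k=2: (−1)^0·1904.9409/(240)·0.8101^6·0.5863^2 = +0.771158
  k=3: (−1)^1·1904.9409/(144)·0.8101^4·0.5863^4 = -0.673140
d^4_{-3,-1}(1.2529) = +0.771158 -0.673140 = +0.098019
D = (+0.678455-0.734642i)·(+0.098019)·(+0.959057+0.283212i) = +0.084172-0.050227i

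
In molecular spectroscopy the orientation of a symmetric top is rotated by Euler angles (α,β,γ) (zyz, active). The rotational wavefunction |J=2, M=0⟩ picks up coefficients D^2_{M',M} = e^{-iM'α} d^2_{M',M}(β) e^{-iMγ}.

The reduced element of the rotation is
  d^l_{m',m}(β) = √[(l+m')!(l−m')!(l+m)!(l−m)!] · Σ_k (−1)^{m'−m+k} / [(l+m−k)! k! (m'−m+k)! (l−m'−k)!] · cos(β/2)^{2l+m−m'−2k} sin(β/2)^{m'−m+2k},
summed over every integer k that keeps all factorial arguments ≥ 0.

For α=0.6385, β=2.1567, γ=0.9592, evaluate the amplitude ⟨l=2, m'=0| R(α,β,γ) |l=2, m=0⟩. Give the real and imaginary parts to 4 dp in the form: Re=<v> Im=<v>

Re=-0.0414 Im=0.0000

Split into d^2_{0,0}(β=2.1567) × two z-phases.
Half-angle: c=0.472783, s=0.881179. N=√(2·2·2·2)=4.000000
The bounds max(0,m−m')=0 and min(l+m,l−m')=2 give 3 terms
  k=0: (−1)^0·4.0000/(4)·0.4728^4·0.8812^0 = +0.049963
  k=1: (−1)^1·4.0000/(1)·0.4728^2·0.8812^2 = -0.694243
  k=2: (−1)^2·4.0000/(4)·0.4728^0·0.8812^4 = +0.602915
d^2_{0,0}(2.1567) = +0.049963 -0.694243 +0.602915 = -0.041365
Phases: e^{-i·(0)·0.6385}=+1.000000+0.000000i, e^{-i·(0)·0.9592}=+1.000000+0.000000i ⇒ D=-0.041365+0.000000i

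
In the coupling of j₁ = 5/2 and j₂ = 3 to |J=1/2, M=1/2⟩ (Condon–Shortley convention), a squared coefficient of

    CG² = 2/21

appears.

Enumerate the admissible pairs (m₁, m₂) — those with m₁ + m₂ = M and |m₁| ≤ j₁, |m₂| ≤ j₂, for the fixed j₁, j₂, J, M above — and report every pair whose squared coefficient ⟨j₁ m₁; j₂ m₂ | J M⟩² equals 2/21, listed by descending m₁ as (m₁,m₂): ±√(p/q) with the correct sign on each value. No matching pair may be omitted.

(3/2,-1): −√(2/21)

Admissible pairs with m₁+m₂ = M = 1/2: (-5/2,3), (-3/2,2), (-1/2,1), (1/2,0), (3/2,-1), (5/2,-2)
  (m₁,m₂)=(5/2,-2): CG² = 1/21, CG = +√(1/21)
  (m₁,m₂)=(3/2,-1): CG² = 2/21, CG = −√(2/21)   ← matches the target
  (m₁,m₂)=(1/2,0): CG² = 1/7, CG = +√(1/7)
  (m₁,m₂)=(-1/2,1): CG² = 4/21, CG = −√(4/21)
  (m₁,m₂)=(-3/2,2): CG² = 5/21, CG = +√(5/21)
  (m₁,m₂)=(-5/2,3): CG² = 2/7, CG = −√(2/7)
Pairs with CG² = 2/21: (3/2,-1): −√(2/21)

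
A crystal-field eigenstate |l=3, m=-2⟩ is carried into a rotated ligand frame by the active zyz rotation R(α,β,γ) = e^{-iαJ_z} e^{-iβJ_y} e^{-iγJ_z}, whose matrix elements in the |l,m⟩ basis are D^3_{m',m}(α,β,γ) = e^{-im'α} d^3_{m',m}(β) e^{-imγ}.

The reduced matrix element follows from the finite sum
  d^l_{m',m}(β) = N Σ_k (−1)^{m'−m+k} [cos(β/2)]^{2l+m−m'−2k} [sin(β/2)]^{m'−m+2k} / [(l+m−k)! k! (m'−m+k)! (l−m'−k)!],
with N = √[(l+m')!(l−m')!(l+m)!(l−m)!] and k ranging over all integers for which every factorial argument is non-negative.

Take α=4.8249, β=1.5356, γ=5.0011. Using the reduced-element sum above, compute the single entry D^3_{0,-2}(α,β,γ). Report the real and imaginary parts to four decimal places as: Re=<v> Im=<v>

D^3_{0,-2}(4.8249,1.5356,5.0011) = e^{-i·0·4.8249}·d^3_{0,-2}(1.5356)·e^{-i·-2·5.0011}. Compute d first:
With c≡cos(β/2)=0.719440 and s≡sin(β/2)=0.694554, N=[6·6·1·120]^{1/2}=65.726707
k: max(0,(-2)−(0))=0 … min(3+(-2),3−(0))=1
  k=0: (−1)^2·65.7267/(12)·0.7194^4·0.6946^2 = +0.707868
  k=1: (−1)^3·65.7267/(12)·0.7194^2·0.6946^4 = -0.659743
d^3_{0,-2}(1.5356) = +0.707868 -0.659743 = +0.048125
Attach z-rotation phases: D = e^{-i(0)(4.8249)}·(+0.048125)·e^{-i(-2)(5.0011)} = -0.040323-0.026270i

Re=-0.0403 Im=-0.0263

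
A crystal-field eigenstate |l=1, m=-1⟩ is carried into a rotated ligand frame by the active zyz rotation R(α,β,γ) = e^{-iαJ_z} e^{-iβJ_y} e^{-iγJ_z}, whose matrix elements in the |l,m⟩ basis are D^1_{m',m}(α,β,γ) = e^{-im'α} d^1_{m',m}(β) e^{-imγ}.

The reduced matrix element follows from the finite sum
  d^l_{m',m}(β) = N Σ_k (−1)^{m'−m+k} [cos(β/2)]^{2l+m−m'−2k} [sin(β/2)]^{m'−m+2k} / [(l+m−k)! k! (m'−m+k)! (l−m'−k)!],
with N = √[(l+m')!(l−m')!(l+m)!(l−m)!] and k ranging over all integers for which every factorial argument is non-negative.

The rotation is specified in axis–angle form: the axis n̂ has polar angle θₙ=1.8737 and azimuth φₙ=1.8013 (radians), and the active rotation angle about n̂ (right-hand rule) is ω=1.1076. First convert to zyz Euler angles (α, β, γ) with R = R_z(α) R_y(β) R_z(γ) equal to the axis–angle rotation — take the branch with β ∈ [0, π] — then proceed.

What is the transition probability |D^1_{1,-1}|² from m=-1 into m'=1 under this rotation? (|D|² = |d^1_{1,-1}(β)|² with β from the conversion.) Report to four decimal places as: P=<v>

Axis–angle → zyz. n̂ = (sinθₙcosφₙ, sinθₙsinφₙ, cosθₙ) = (-0.218067, +0.929230, -0.298293), ω = 1.1076.
R = I cosω + sinω [n̂]ₓ + (1−cosω) n̂n̂ᵀ gives
  R = [+0.473116, +0.154766, +0.867300; -0.378957, +0.924472, +0.041754; -0.795332, -0.348424, +0.496032]
β = atan2(√(R₁₃²+R₂₃²), R₃₃) = 1.051773; α = atan2(R₂₃, R₁₃) mod 2π = 0.048105; γ = atan2(R₃₂, −R₃₁) mod 2π = 5.870283
D^1_{1,-1}(0.0481,1.0518,5.8703) = e^{-i·1·0.0481}·d^1_{1,-1}(1.0518)·e^{-i·-1·5.8703}. Compute d first:
Half-angle: c=0.864879, s=0.501980. N=√(2·1·1·2)=2.000000
Admissible k: 0..0 (factorial args all ≥0)
  k=0: (−1)^2·2.0000/(2)·0.8649^0·0.5020^2 = +0.251984
d^1_{1,-1}(1.0518) = +0.251984
|D^1_{1,-1}|² = |d^1_{1,-1}(β)|² = (+0.251984)² = 0.063496 (the z-rotation phases have unit modulus)

P=0.0635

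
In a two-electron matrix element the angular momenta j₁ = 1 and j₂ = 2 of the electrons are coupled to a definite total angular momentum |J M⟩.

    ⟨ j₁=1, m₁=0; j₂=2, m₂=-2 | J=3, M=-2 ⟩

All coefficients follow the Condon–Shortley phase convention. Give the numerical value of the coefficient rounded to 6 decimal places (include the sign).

triangle: 0!×2!×4!/7! = 48/5040
(j±m)!: 1!×1!×0!×4!×1!×5! = 2880
prefactor² = (2J+1)×Δ×N² = 192
  k=0: +1/(0!×0!×1!×0!×1!×4!) = 1/24
Σ = 1/24  ⇒  CG² = 192×(1/24)² = 1/3
CG = +√(1/3) = +0.577350

+√(1/3) ≈ +0.577350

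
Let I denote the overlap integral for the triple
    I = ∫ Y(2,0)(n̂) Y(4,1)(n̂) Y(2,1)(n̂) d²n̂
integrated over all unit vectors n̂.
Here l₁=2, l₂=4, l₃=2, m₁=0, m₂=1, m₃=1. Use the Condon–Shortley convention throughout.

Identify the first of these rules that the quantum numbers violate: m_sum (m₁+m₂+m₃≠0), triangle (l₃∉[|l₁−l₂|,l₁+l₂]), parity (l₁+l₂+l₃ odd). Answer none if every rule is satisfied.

azimuthal sum: 0 + 1 + 1 = 2  ✗
2 ≤ 2 ≤ 6 (triangle on l)
L = 2 + 4 + 2 = 8 (even)

m_sum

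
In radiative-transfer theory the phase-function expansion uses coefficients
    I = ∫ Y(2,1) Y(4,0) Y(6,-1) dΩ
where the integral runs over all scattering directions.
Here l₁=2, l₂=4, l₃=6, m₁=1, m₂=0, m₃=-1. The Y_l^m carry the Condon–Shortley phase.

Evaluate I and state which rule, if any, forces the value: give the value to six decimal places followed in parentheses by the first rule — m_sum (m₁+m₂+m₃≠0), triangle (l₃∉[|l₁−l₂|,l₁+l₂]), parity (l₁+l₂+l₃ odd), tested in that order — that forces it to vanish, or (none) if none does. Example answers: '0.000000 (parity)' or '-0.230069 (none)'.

Checks pass: Σm=0; 12 even; l₃=6∈[2,6].
(2·2+1)(2·4+1)(2·6+1) = 585
Δ: 0! 4! 8! / 13! → 1/6435
sum: t=0:+1/2304 = 1/2304
3j²(2 4 6; 0 0 0) = Δ·Π!·Σ² = 5/143  (sign +1)
sum: t=0:+1/3456 = 1/3456
3j²(2 4 6; 1 0 -1) = Δ·Π!·Σ² = 35/1287  (sign -1)
combine: 4πI² = 585·5/143·35/1287 = 875/1573
take √, sign -1: I = -0.21039467
No selection rule forces the value: the integral is nonzero (none).

-0.210395 (none)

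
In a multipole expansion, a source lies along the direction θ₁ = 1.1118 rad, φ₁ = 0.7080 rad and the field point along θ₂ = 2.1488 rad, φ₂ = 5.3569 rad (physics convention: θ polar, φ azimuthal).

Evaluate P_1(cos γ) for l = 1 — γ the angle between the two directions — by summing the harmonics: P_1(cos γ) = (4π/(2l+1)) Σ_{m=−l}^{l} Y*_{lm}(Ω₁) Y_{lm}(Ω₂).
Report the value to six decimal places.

Term-by-term m-sum for l=1 (normalisation 4π/3 = 4.188790):
  [-1]  conj(Y_{1,-1})(Ω₁) = 0.23529 + 0.20143j ; Y_{1,-1}(Ω₂) = 0.17386 + 0.23132j ; Δ = -0.00569 + 0.08945j
  [+0]  conj(Y_{1,0})(Ω₁) = 0.21647 + 0.00000j ; Y_{1,0}(Ω₂) = -0.26695 + 0.00000j ; Δ = -0.05779 + 0.00000j
  [+1]  conj(Y_{1,1})(Ω₁) = -0.23529 + 0.20143j ; Y_{1,1}(Ω₂) = -0.17386 + 0.23132j ; Δ = -0.00569 - 0.08945j
Accumulated sum -0.06916 + 0.00000j; after 4π/(2l+1) scaling, -0.28970 + 0.00000j ⇒ P_1 = -0.289701

-0.289701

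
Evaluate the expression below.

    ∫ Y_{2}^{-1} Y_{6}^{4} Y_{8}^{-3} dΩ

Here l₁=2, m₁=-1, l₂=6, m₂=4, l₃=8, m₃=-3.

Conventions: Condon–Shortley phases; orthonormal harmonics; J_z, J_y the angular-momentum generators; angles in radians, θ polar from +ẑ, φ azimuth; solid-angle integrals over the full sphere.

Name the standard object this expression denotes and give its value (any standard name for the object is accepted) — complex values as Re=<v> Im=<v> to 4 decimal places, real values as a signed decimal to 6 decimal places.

Gaunt coefficient, -0.089004

This is a Gaunt coefficient — the integral of a triple product of spherical harmonics over the sphere.
Rules hold: Σm=0, L=16 even, 4≤8≤8.
N = 5·13·17 = 1105
Δ = 0!·4!·12!/17! = 1/30940
Racah Σ t=0..0: t=0:+1/2073600 = 1/2073600
⇒ 3j(2 6 8; 0 0 0)² = 28/1105, sgn +1
Racah Σ t=0..0: t=0:+1/43545600 = 1/43545600
⇒ 3j(2 6 8; -1 4 -3)² = 11/3094, sgn -1
4πI² = N·(3j₀)²·(3jₘ)² = 22/221
I = -1·√(0.0995475/4π) = -0.08900415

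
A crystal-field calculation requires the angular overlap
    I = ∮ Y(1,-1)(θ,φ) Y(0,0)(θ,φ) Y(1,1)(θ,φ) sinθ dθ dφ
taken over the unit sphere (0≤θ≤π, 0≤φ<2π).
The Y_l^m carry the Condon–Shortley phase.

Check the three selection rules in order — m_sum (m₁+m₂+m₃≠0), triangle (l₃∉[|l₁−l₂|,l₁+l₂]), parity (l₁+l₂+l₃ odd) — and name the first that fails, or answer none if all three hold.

none

m₁+m₂+m₃ = -1 + 0 + 1 = 0  ✓
triangle: |1−0|=1 ≤ l₃=1 ≤ 1+0=1  ✓
parity: l₁+l₂+l₃ = 2 is even  ✓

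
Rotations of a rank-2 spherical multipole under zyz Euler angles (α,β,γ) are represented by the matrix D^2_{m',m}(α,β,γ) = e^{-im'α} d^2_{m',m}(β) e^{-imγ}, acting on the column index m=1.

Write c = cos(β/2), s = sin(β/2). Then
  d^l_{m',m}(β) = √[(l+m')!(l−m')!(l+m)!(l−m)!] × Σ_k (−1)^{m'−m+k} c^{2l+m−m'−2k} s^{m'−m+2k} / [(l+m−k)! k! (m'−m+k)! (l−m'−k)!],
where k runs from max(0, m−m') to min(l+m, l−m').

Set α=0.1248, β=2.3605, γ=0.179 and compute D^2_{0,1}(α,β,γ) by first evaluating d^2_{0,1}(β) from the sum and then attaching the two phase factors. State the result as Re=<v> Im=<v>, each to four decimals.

Split into d^2_{0,1}(β=2.3605) × two z-phases.
Half-angle: c=0.380694, s=0.924701. N=√(2·2·6·1)=4.898979
k∈{1,2} keeps every argument non-negative
  k=1: (−1)^0·4.8990/(2)·0.3807^3·0.9247^1 = +0.124969
  k=2: (−1)^1·4.8990/(2)·0.3807^1·0.9247^3 = -0.737319
d^2_{0,1}(2.3605) = +0.124969 -0.737319 = -0.612350
D = (+1.000000+0.000000i)·(-0.612350)·(+0.984022-0.178046i) = -0.602566+0.109026i

Re=-0.6026 Im=0.1090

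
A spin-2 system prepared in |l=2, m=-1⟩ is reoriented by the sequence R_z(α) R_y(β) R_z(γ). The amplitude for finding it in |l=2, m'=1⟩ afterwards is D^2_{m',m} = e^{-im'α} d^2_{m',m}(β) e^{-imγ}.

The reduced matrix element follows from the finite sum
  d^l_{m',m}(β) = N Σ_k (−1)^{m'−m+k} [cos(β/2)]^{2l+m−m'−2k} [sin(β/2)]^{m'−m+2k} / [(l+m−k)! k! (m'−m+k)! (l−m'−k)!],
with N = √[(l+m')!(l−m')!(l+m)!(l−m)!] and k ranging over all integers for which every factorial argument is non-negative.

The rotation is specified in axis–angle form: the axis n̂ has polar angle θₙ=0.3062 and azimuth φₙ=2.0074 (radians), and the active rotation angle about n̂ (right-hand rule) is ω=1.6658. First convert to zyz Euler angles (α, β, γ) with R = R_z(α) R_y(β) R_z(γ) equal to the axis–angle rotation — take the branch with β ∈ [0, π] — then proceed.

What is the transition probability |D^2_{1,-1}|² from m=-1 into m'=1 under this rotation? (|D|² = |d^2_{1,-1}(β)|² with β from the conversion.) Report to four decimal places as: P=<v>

Axis–angle → zyz. n̂ = (sinθₙcosφₙ, sinθₙsinφₙ, cosθₙ) = (-0.127467, +0.273161, +0.953486), ω = 1.6658.
R = I cosω + sinω [n̂]ₓ + (1−cosω) n̂n̂ᵀ gives
  R = [-0.077072, -0.987308, +0.138861; +0.911064, -0.013166, +0.412054; -0.404996, +0.158269, +0.900516]
β = atan2(√(R₁₃²+R₂₃²), R₃₃) = 0.449842; α = atan2(R₂₃, R₁₃) mod 2π = 1.245751; γ = atan2(R₃₂, −R₃₁) mod 2π = 0.372544
First d^2_{1,-1}(β=0.4498), then the phase factors e^{-i(1)α} and e^{-i(-1)γ}:
c=cos(0.449842/2)=0.974812, s=sin(0.449842/2)=0.223029; N=√[6·1·1·6]=6.000000
k∈{0,1} keeps every argument non-negative
  k=0: (−1)^2·6.0000/(2)·0.9748^2·0.2230^2 = +0.141803
  k=1: (−1)^3·6.0000/(6)·0.9748^0·0.2230^4 = -0.002474
d^2_{1,-1}(0.4498) = +0.141803 -0.002474 = +0.139329
|D^2_{1,-1}|² = |d^2_{1,-1}(β)|² = (+0.139329)² = 0.019413 (the z-rotation phases have unit modulus)

P=0.0194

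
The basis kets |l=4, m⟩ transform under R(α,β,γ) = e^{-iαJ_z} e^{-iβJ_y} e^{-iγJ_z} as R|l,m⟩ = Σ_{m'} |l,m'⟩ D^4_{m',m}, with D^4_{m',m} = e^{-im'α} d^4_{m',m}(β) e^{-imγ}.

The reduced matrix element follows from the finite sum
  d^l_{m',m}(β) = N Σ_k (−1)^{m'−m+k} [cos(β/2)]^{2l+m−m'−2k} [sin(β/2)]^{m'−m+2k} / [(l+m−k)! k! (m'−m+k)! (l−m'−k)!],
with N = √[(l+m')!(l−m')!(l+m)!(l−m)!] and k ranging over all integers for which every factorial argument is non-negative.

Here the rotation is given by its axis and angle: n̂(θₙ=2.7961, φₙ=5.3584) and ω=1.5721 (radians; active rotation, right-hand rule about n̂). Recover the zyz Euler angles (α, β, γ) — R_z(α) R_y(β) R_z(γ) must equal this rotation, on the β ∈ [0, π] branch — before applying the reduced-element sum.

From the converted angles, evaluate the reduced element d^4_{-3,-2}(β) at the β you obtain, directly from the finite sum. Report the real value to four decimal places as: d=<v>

Axis–angle → zyz. n̂ = (sinθₙcosφₙ, sinθₙsinφₙ, cosθₙ) = (+0.203876, -0.270417, -0.940909), ω = 1.5721.
R = I cosω + sinω [n̂]ₓ + (1−cosω) n̂n̂ᵀ gives
  R = [+0.040316, +0.885705, -0.462495; -0.996111, +0.071917, +0.050894; +0.078339, +0.458645, +0.885160]
β = atan2(√(R₁₃²+R₂₃²), R₃₃) = 0.483959; α = atan2(R₂₃, R₁₃) mod 2π = 3.031991; γ = atan2(R₃₂, −R₃₁) mod 2π = 1.739969
d^4_{-3,-2}(β=0.4840) via the finite sum:
Half-angle: c=0.970866, s=0.239625. N=√(1·5040·2·720)=2693.993318
k: max(0,(-2)−(-3))=1 … min(4+(-2),4−(-3))=2
  k=1: (−1)^0·2693.9933/(720)·0.9709^7·0.2396^1 = +0.728970
  k=2: (−1)^1·2693.9933/(240)·0.9709^5·0.2396^3 = -0.133222
d^4_{-3,-2}(0.4840) = +0.728970 -0.133222 = +0.595748

d=0.5957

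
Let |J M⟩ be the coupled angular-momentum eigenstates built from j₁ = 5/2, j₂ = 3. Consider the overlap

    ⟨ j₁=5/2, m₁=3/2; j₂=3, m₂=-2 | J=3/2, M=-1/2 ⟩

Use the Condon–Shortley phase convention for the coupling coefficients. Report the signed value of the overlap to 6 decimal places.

-0.218218

√[4·4!1!2!/8! · 4!1!1!5!1!2!] = √(192/7)
  +(−1)^0/∏(0,4,1,1,0,1)! = 1/24  (running 1/24)
  +(−1)^1/∏(1,3,0,0,1,2)! = -1/12  (running -1/24)
⟨..|..⟩ = √(192/7)·(-1/24) = -0.218218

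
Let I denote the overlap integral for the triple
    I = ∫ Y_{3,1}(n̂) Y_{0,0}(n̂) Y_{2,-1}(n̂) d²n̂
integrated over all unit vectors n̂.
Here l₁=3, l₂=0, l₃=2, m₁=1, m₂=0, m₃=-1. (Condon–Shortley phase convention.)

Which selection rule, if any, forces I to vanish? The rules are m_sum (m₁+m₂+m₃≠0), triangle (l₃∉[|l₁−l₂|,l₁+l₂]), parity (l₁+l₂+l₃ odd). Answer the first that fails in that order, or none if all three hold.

triangle

azimuthal sum: 1 + 0 − 1 = 0  ✓
l₃ must lie in [3,3]; have l₃=2  ✗
L = 3 + 0 + 2 = 5 (odd)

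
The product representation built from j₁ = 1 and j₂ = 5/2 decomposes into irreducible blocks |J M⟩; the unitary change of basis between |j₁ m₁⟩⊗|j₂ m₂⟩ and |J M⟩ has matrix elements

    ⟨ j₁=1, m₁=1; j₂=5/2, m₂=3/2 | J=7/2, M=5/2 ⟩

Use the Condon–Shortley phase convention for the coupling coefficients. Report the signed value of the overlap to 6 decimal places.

triangle: 0!*2!*5!/8! = 240/40320
(j±m)!: 2!*0!*4!*1!*6!*1! = 34560
prefactor² = (2J+1)*Δ*N² = 11520/7
  k=0: +1/(0!*0!*0!*4!*2!*1!) = 1/48
Σ = 1/48  ⇒  CG² = 11520/7*(1/48)² = 5/7
CG = +√(5/7) = +0.845154

+√(5/7) = +0.845154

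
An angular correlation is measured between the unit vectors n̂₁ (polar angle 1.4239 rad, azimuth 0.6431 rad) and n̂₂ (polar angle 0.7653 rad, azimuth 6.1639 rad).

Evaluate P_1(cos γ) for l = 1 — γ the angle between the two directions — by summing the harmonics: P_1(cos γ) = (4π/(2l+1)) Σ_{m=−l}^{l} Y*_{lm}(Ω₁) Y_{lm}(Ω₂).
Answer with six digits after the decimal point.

0.601154

Expand P_1 via completeness: Σ_{m} conj(Y_{1,m}) at Ω₁ times Y_{1,m} at Ω₂ —
  [-1]  conj(Y_{1,-1})(Ω₁) = (0.273501, 0.204954) ; Y_{1,-1}(Ω₂) = (0.237641, 0.028482) ; Δ = (0.059158, 0.056496)
  [+0]  conj(Y_{1,0})(Ω₁) = (0.071516, -0.000000) ; Y_{1,0}(Ω₂) = (0.352368, 0.000000) ; Δ = (0.025200, 0.000000)
  [+1]  conj(Y_{1,1})(Ω₁) = (-0.273501, 0.204954) ; Y_{1,1}(Ω₂) = (-0.237641, 0.028482) ; Δ = (0.059158, -0.056496)
Accumulated sum (0.143515, 0.000000); after 4π/(2l+1) scaling, (0.601154, 0.000000) ⇒ P_1 = 0.601154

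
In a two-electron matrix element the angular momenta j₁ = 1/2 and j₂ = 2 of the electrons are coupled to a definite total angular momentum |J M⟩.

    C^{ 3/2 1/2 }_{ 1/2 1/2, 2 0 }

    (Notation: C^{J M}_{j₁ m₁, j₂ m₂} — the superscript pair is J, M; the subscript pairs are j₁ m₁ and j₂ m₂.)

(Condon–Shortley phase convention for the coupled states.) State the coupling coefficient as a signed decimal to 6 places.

+0.632456

j₁+j₂−J=1  J+j₁−j₂=0  J−j₁+j₂=3  j₁+j₂+J+1=5
(j₁±m₁, j₂±m₂, J±M) = (1,0,2,2,2,1)
P² = 8/5
sum k=0..0:
  [0] +1/2 = 1/2
S = 1/2
C² = P²·S² = 2/5 ; C = +0.632456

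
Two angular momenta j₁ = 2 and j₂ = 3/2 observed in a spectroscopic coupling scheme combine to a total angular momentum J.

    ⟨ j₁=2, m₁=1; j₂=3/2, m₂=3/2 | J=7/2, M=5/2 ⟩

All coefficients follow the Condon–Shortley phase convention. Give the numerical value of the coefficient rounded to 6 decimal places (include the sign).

√[8·0!4!3!/8! · 3!1!3!0!6!1!] = √(5184/7)
  +(−1)^0/∏(0,0,1,3,3,0)! = 1/36  (running 1/36)
⟨..|..⟩ = √(5184/7)·(1/36) = +0.755929

+√(4/7) = +0.755929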